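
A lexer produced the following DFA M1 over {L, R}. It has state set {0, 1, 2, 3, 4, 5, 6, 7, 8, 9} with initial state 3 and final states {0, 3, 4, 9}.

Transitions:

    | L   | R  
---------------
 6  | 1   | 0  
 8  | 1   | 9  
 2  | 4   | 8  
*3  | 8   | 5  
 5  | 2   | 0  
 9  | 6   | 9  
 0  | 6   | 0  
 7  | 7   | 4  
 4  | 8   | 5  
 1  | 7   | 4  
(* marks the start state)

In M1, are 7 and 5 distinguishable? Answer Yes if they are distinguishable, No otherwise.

Yes

Every state is reachable, so we keep all 10.
Start with accepting vs non-accepting: {0,3,4,9} | {1,2,5,6,7,8}.
On input R, block {0,3,4,9} splits into {0,9} and {3,4}.
On input L, block {1,2,5,6,7,8} splits into {1,5,6,7,8} and {2}.
On input L, block {1,5,6,7,8} splits into {1,6,7,8} and {5}.
On input R, block {1,6,7,8} splits into {1,7} and {6,8}.
No further refinement is possible. Final partition (6 blocks): {0,9} | {1,7} | {3,4} | {2} | {5} | {6,8}.
7 and 5 end up in different blocks, so they are distinguishable. For instance, the string 'LL' is accepted from only 5.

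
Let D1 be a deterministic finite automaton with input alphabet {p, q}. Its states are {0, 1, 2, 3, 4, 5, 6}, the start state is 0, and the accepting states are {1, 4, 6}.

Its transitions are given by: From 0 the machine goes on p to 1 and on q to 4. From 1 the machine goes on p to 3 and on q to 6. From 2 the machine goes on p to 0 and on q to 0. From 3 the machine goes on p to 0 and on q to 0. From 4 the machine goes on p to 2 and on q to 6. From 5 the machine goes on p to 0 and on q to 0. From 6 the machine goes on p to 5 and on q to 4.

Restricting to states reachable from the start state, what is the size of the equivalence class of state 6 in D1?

Every state is reachable, so we keep all 7.
Start with accepting vs non-accepting: {1,4,6} | {0,2,3,5}.
On input p, block {0,2,3,5} splits into {2,3,5} and {0}.
The partition is now stable with 3 blocks: {1,4,6} | {2,3,5} | {0}.
The equivalence class containing 6 is {1,4,6}, of size 3.

3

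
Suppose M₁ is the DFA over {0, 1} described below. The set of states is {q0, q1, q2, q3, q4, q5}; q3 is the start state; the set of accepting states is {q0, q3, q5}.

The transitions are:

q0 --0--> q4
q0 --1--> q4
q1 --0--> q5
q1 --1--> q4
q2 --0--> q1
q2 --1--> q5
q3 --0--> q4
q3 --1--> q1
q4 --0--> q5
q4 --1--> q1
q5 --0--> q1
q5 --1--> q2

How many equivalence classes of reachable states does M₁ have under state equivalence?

First remove the unreachable states {q0}; 5 states remain.
P0 = {q3,q5} | {q1,q2,q4}.
On input 0, block {q1,q2,q4} splits into {q1,q4} and {q2}.
Refine {q3,q5} on symbol 1: members go to different blocks, giving {q3} and {q5}.
Stable partition: {q3} | {q1,q4} | {q2} | {q5} — 4 equivalence classes.

4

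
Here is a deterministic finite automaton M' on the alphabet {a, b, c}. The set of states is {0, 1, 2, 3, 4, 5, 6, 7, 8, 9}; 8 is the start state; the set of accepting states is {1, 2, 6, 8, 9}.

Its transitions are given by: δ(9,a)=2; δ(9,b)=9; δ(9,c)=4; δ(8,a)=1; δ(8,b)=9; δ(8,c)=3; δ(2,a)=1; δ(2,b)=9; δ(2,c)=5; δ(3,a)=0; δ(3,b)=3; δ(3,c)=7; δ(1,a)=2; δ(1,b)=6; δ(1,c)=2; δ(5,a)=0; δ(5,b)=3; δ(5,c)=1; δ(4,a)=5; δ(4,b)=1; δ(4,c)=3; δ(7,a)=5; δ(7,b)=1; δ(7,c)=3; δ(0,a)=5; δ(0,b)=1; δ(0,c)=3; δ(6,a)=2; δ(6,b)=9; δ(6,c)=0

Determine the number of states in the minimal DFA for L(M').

7

Start with accepting vs non-accepting: {1,2,6,8,9} | {0,3,4,5,7}.
Refine {1,2,6,8,9} on symbol c: members go to different blocks, giving {2,6,8,9} and {1}.
Refine {2,6,8,9} on symbol a: members go to different blocks, giving {2,8} and {6,9}.
Refine {0,3,4,5,7} on symbol b: members go to different blocks, giving {0,4,7} and {3,5}.
Refine {3,5} on symbol c: members go to different blocks, giving {3} and {5}.
On input c, block {2,8} splits into {2} and {8}.
The partition is now stable with 7 blocks: {2} | {0,4,7} | {1} | {6,9} | {3} | {5} | {8}.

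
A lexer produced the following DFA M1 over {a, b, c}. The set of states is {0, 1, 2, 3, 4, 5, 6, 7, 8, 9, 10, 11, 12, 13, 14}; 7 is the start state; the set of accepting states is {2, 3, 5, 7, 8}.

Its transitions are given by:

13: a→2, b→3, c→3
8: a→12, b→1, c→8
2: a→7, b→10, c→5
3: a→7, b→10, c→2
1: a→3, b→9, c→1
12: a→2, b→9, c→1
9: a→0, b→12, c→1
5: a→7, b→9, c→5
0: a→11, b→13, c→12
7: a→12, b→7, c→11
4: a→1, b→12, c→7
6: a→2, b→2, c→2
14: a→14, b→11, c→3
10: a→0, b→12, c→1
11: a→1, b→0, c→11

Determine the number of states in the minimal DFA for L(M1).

7

Reachable states from the start: {0,1,2,3,5,7,9,10,11,12,13}. Unreachable: {4,6,8,14} — drop them.
Initial partition by acceptance: {2,3,5,7} | {0,1,9,10,11,12,13}.
On input a, block {2,3,5,7} splits into {2,3,5} and {7}.
On input a, block {0,1,9,10,11,12,13} splits into {0,9,10,11} and {1,12,13}.
Split {0,9,10,11} by δ(·,a) → {0,9,10} and {11}.
Refine {0,9,10} on symbol a: members go to different blocks, giving {9,10} and {0}.
Split {1,12,13} by δ(·,b) → {1,12} and {13}.
No further refinement is possible. Final partition (7 blocks): {2,3,5} | {9,10} | {7} | {1,12} | {11} | {0} | {13}.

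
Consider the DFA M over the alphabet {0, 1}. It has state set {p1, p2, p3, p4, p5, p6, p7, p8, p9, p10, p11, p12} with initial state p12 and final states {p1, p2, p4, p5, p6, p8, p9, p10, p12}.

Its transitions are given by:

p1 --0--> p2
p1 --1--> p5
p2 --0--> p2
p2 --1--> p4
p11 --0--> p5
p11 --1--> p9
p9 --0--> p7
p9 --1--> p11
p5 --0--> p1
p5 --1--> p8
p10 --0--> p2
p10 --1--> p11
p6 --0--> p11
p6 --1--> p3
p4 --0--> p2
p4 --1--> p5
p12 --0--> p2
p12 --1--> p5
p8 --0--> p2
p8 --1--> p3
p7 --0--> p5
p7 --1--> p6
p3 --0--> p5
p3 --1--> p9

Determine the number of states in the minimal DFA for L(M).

First remove the unreachable states {p10}; 11 states remain.
Initial partition by acceptance: {p1,p2,p4,p5,p6,p8,p9,p12} | {p3,p7,p11}.
Refine {p1,p2,p4,p5,p6,p8,p9,p12} on symbol 0: members go to different blocks, giving {p1,p2,p4,p5,p8,p12} and {p6,p9}.
Refine {p1,p2,p4,p5,p8,p12} on symbol 1: members go to different blocks, giving {p1,p2,p4,p5,p12} and {p8}.
Split {p1,p2,p4,p5,p12} by δ(·,1) → {p1,p2,p4,p12} and {p5}.
Refine {p1,p2,p4,p12} on symbol 1: members go to different blocks, giving {p1,p4,p12} and {p2}.
Stable partition: {p1,p4,p12} | {p3,p7,p11} | {p6,p9} | {p8} | {p5} | {p2} — 6 equivalence classes.

6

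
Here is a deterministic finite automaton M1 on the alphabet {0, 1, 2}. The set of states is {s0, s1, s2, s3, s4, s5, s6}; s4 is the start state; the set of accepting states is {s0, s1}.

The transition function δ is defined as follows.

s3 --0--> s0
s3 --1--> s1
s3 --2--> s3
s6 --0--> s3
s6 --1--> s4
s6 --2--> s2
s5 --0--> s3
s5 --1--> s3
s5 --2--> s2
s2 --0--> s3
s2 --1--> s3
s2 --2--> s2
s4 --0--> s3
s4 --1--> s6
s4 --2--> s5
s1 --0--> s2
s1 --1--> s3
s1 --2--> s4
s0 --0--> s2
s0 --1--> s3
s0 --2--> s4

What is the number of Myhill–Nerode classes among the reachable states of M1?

4

All states are reachable from the start state.
Initial partition by acceptance: {s0,s1} | {s2,s3,s4,s5,s6}.
Refine {s2,s3,s4,s5,s6} on symbol 0: members go to different blocks, giving {s2,s4,s5,s6} and {s3}.
On input 1, block {s2,s4,s5,s6} splits into {s2,s5} and {s4,s6}.
No further refinement is possible. Final partition (4 blocks): {s0,s1} | {s2,s5} | {s3} | {s4,s6}.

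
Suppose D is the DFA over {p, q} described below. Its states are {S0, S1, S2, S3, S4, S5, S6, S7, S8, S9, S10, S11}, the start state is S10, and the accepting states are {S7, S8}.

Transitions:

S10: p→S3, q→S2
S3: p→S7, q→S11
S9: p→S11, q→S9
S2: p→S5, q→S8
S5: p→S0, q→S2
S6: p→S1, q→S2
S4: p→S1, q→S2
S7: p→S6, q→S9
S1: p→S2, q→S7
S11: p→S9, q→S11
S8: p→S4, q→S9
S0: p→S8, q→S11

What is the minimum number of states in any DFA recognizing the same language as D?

7

Every state is reachable, so we keep all 12.
Initial partition by acceptance: {S7,S8} | {S0,S1,S2,S3,S4,S5,S6,S9,S10,S11}.
Split {S0,S1,S2,S3,S4,S5,S6,S9,S10,S11} by δ(·,p) → {S1,S2,S4,S5,S6,S9,S10,S11} and {S0,S3}.
On input p, block {S1,S2,S4,S5,S6,S9,S10,S11} splits into {S1,S2,S4,S6,S9,S11} and {S5,S10}.
On input p, block {S1,S2,S4,S6,S9,S11} splits into {S1,S4,S6,S9,S11} and {S2}.
Split {S1,S4,S6,S9,S11} by δ(·,p) → {S4,S6,S9,S11} and {S1}.
Refine {S4,S6,S9,S11} on symbol p: members go to different blocks, giving {S4,S6} and {S9,S11}.
No further refinement is possible. Final partition (7 blocks): {S7,S8} | {S4,S6} | {S0,S3} | {S5,S10} | {S2} | {S1} | {S9,S11}.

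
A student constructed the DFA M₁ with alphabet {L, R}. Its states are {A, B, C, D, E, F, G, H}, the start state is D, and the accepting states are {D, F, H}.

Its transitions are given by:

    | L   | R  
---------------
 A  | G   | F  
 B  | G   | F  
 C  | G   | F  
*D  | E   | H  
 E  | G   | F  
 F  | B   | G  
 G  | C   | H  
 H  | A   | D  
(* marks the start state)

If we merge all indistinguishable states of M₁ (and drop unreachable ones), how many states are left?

4

All states are reachable from the start state.
Initial partition by acceptance: {D,F,H} | {A,B,C,E,G}.
On input R, block {D,F,H} splits into {D,H} and {F}.
Split {A,B,C,E,G} by δ(·,R) → {A,B,C,E} and {G}.
No further refinement is possible. Final partition (4 blocks): {D,H} | {A,B,C,E} | {F} | {G}.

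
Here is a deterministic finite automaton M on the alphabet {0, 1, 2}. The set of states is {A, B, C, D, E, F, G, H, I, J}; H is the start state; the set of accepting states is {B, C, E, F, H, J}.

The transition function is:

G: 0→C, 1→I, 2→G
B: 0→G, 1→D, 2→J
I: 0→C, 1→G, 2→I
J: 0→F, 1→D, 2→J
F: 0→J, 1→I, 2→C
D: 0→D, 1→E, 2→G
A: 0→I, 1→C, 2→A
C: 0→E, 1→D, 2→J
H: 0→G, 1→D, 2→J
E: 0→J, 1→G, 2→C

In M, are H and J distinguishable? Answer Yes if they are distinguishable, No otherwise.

Reachable states from the start: {C,D,E,F,G,H,I,J}. Unreachable: {A,B} — drop them.
P0 = {C,E,F,H,J} | {D,G,I}.
Refine {C,E,F,H,J} on symbol 0: members go to different blocks, giving {C,E,F,J} and {H}.
Split {D,G,I} by δ(·,0) → {G,I} and {D}.
On input 1, block {C,E,F,J} splits into {C,J} and {E,F}.
The partition is now stable with 5 blocks: {C,J} | {G,I} | {H} | {D} | {E,F}.
H and J end up in different blocks, so they are distinguishable. For instance, the string '0' is accepted from only J.

Yes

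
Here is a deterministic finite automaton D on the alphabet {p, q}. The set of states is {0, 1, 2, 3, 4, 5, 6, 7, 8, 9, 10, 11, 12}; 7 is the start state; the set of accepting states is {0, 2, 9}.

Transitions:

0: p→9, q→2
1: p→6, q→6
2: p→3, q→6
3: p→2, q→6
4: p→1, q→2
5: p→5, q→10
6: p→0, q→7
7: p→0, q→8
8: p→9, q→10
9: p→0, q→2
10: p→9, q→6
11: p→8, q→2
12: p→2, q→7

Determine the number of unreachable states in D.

5

BFS from 7 reaches {0, 2, 3, 6, 7, 8, 9, 10}; the 5 state(s) 1, 4, 5, 11, 12 are never visited.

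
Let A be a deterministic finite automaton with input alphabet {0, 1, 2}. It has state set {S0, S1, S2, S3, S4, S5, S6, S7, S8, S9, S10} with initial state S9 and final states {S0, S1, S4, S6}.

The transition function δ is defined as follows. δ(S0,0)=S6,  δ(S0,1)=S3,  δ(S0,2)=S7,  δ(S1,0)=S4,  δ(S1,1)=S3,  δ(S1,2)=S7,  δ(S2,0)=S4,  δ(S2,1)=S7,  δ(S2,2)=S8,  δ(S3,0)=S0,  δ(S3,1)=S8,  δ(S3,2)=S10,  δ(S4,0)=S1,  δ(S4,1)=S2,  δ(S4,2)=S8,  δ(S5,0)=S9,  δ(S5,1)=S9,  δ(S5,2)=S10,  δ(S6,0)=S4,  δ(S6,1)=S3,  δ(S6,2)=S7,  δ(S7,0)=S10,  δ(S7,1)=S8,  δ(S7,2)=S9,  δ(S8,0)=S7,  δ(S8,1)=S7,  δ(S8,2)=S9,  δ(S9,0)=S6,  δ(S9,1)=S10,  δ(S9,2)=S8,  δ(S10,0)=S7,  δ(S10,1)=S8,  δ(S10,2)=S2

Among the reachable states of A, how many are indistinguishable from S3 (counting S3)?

First remove the unreachable states {S5}; 10 states remain.
Initial partition by acceptance: {S0,S1,S4,S6} | {S2,S3,S7,S8,S9,S10}.
On input 0, block {S2,S3,S7,S8,S9,S10} splits into {S2,S3,S9} and {S7,S8,S10}.
The partition is now stable with 3 blocks: {S0,S1,S4,S6} | {S2,S3,S9} | {S7,S8,S10}.
The equivalence class containing S3 is {S2,S3,S9}, of size 3.

3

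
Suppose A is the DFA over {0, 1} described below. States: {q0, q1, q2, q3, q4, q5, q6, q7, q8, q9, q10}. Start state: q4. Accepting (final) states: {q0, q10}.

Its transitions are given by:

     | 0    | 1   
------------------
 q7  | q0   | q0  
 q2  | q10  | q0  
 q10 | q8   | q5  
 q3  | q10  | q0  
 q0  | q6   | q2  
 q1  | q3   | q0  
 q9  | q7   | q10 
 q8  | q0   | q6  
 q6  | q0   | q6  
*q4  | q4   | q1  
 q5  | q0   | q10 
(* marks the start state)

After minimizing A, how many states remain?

5

States {q7,q9} cannot be reached from the start state, so discard them.
Start with accepting vs non-accepting: {q0,q10} | {q1,q2,q3,q4,q5,q6,q8}.
Split {q1,q2,q3,q4,q5,q6,q8} by δ(·,0) → {q2,q3,q5,q6,q8} and {q1,q4}.
Split {q2,q3,q5,q6,q8} by δ(·,1) → {q2,q3,q5} and {q6,q8}.
Refine {q1,q4} on symbol 0: members go to different blocks, giving {q1} and {q4}.
The partition is now stable with 5 blocks: {q0,q10} | {q2,q3,q5} | {q1} | {q6,q8} | {q4}.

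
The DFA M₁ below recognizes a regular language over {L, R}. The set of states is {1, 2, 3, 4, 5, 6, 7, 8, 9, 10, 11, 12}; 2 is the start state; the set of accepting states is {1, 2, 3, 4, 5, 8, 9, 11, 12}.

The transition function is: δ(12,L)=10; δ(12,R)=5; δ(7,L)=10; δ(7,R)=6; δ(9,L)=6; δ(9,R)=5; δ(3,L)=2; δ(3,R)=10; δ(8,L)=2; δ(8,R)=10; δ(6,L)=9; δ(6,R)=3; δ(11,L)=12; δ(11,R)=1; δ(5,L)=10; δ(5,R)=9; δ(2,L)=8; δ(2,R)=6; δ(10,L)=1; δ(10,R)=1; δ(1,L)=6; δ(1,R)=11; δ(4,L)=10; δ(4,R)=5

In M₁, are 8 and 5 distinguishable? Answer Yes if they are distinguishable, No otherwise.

Yes

First remove the unreachable states {4,7}; 10 states remain.
P0 = {1,2,3,5,8,9,11,12} | {6,10}.
Refine {1,2,3,5,8,9,11,12} on symbol L: members go to different blocks, giving {1,5,9,12} and {2,3,8,11}.
On input R, block {1,5,9,12} splits into {5,9,12} and {1}.
Split {6,10} by δ(·,L) → {6} and {10}.
Split {5,9,12} by δ(·,L) → {5,12} and {9}.
Split {5,12} by δ(·,R) → {5} and {12}.
Split {2,3,8,11} by δ(·,L) → {2,3,8} and {11}.
Refine {2,3,8} on symbol R: members go to different blocks, giving {3,8} and {2}.
The partition is now stable with 9 blocks: {5} | {6} | {3,8} | {1} | {10} | {9} | {12} | {11} | {2}.
8 and 5 end up in different blocks, so they are distinguishable. For instance, the string 'L' is accepted from only 8.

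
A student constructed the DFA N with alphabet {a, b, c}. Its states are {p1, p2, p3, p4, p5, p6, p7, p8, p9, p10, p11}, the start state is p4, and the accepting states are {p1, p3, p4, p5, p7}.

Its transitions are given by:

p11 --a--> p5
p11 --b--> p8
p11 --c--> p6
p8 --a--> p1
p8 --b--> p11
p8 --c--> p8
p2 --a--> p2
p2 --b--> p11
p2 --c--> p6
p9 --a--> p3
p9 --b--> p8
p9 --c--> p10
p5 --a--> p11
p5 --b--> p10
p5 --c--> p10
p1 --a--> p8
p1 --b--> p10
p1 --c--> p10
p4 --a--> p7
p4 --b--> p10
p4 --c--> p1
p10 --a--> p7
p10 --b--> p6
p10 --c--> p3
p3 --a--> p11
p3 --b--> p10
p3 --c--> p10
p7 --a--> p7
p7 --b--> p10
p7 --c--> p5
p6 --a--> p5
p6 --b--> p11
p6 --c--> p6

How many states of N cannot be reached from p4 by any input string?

BFS from p4 reaches {p1, p3, p4, p5, p6, p7, p8, p10, p11}; the 2 state(s) p2, p9 are never visited.

2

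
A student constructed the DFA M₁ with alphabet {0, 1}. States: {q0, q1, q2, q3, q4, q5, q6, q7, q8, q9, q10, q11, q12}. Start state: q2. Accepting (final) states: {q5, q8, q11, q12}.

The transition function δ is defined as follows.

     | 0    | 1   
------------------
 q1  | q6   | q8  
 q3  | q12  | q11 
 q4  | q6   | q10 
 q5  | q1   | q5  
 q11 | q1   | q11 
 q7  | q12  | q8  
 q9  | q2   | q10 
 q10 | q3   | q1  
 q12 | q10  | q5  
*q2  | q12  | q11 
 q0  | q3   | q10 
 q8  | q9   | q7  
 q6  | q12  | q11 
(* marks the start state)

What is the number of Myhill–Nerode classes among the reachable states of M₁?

First remove the unreachable states {q0,q4}; 11 states remain.
Start with accepting vs non-accepting: {q5,q8,q11,q12} | {q1,q2,q3,q6,q7,q9,q10}.
Refine {q5,q8,q11,q12} on symbol 1: members go to different blocks, giving {q5,q11,q12} and {q8}.
Refine {q1,q2,q3,q6,q7,q9,q10} on symbol 0: members go to different blocks, giving {q2,q3,q6,q7} and {q1,q9,q10}.
Refine {q2,q3,q6,q7} on symbol 1: members go to different blocks, giving {q2,q3,q6} and {q7}.
On input 1, block {q1,q9,q10} splits into {q9,q10} and {q1}.
Refine {q5,q11,q12} on symbol 0: members go to different blocks, giving {q5,q11} and {q12}.
On input 1, block {q9,q10} splits into {q9} and {q10}.
No further refinement is possible. Final partition (8 blocks): {q5,q11} | {q2,q3,q6} | {q8} | {q9} | {q7} | {q1} | {q12} | {q10}.

8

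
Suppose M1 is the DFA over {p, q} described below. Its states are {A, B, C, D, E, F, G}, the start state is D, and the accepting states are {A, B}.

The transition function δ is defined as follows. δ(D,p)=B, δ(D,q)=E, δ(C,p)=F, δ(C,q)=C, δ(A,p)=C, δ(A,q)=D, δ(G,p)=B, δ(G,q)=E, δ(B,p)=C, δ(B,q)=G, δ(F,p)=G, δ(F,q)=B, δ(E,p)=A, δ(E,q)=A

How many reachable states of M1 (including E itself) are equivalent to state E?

Every state is reachable, so we keep all 7.
Initial partition by acceptance: {A,B} | {C,D,E,F,G}.
Split {C,D,E,F,G} by δ(·,p) → {D,E,G} and {C,F}.
Refine {D,E,G} on symbol q: members go to different blocks, giving {D,G} and {E}.
On input p, block {C,F} splits into {C} and {F}.
Stable partition: {A,B} | {D,G} | {C} | {E} | {F} — 5 equivalence classes.
State E belongs to the block {E}, which has 1 states.

1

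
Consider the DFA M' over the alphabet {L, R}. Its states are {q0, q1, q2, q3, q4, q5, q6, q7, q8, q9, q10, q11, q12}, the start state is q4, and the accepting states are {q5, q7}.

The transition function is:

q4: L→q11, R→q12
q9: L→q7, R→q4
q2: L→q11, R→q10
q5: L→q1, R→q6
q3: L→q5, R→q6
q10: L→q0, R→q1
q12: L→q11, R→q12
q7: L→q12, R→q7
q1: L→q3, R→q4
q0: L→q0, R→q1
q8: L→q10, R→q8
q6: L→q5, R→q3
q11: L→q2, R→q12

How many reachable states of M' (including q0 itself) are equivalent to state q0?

Reachable states from the start: {q0,q1,q2,q3,q4,q5,q6,q10,q11,q12}. Unreachable: {q7,q8,q9} — drop them.
P0 = {q5} | {q0,q1,q2,q3,q4,q6,q10,q11,q12}.
On input L, block {q0,q1,q2,q3,q4,q6,q10,q11,q12} splits into {q0,q1,q2,q4,q10,q11,q12} and {q3,q6}.
Refine {q0,q1,q2,q4,q10,q11,q12} on symbol L: members go to different blocks, giving {q0,q2,q4,q10,q11,q12} and {q1}.
Split {q0,q2,q4,q10,q11,q12} by δ(·,R) → {q2,q4,q11,q12} and {q0,q10}.
Split {q2,q4,q11,q12} by δ(·,R) → {q4,q11,q12} and {q2}.
Refine {q4,q11,q12} on symbol L: members go to different blocks, giving {q4,q12} and {q11}.
The partition is now stable with 7 blocks: {q5} | {q4,q12} | {q3,q6} | {q1} | {q0,q10} | {q2} | {q11}.
State q0 belongs to the block {q0,q10}, which has 2 states.

2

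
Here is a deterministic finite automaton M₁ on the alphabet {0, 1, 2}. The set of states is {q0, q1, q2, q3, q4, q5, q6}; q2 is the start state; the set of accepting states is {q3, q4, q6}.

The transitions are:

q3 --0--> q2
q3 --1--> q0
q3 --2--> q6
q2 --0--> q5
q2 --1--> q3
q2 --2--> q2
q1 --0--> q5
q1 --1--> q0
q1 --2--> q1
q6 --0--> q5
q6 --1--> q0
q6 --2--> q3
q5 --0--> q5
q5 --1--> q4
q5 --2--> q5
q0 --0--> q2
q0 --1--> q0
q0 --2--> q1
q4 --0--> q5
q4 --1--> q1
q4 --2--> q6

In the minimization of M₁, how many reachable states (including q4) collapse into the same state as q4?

P0 = {q3,q4,q6} | {q0,q1,q2,q5}.
Refine {q0,q1,q2,q5} on symbol 1: members go to different blocks, giving {q0,q1} and {q2,q5}.
The partition is now stable with 3 blocks: {q3,q4,q6} | {q0,q1} | {q2,q5}.
The equivalence class containing q4 is {q3,q4,q6}, of size 3.

3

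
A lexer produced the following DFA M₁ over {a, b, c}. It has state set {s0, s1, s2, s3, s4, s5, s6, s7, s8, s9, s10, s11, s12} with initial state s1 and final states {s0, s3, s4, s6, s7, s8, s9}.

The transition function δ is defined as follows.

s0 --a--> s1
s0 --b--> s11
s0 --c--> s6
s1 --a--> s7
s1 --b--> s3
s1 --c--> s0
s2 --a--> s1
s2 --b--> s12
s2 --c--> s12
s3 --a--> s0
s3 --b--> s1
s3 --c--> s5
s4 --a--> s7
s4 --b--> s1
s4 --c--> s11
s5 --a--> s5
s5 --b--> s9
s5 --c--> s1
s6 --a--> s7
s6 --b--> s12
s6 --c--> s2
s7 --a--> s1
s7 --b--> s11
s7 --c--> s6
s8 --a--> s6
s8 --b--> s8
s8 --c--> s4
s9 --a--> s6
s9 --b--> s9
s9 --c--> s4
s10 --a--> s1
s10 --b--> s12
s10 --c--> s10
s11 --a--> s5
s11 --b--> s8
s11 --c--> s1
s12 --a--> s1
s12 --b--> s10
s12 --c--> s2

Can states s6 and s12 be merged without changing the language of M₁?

Every state is reachable, so we keep all 13.
P0 = {s0,s3,s4,s6,s7,s8,s9} | {s1,s2,s5,s10,s11,s12}.
On input a, block {s0,s3,s4,s6,s7,s8,s9} splits into {s3,s4,s6,s8,s9} and {s0,s7}.
Split {s3,s4,s6,s8,s9} by δ(·,a) → {s3,s4,s6} and {s8,s9}.
Split {s1,s2,s5,s10,s11,s12} by δ(·,a) → {s2,s5,s10,s11,s12} and {s1}.
Refine {s3,s4,s6} on symbol b: members go to different blocks, giving {s3,s4} and {s6}.
On input a, block {s2,s5,s10,s11,s12} splits into {s2,s10,s12} and {s5,s11}.
No further refinement is possible. Final partition (7 blocks): {s3,s4} | {s2,s10,s12} | {s0,s7} | {s8,s9} | {s1} | {s6} | {s5,s11}.
s6 and s12 end up in different blocks, so they are distinguishable. For instance, the string 'ε' is accepted from only s6.

No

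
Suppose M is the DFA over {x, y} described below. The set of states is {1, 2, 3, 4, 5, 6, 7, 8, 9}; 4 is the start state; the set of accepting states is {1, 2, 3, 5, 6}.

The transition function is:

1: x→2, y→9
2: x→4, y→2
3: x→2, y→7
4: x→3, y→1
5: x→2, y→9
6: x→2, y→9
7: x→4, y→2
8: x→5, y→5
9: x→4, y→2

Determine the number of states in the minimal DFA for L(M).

4

First remove the unreachable states {5,6,8}; 6 states remain.
Start with accepting vs non-accepting: {1,2,3} | {4,7,9}.
Split {1,2,3} by δ(·,x) → {1,3} and {2}.
Split {4,7,9} by δ(·,x) → {7,9} and {4}.
No further refinement is possible. Final partition (4 blocks): {1,3} | {7,9} | {2} | {4}.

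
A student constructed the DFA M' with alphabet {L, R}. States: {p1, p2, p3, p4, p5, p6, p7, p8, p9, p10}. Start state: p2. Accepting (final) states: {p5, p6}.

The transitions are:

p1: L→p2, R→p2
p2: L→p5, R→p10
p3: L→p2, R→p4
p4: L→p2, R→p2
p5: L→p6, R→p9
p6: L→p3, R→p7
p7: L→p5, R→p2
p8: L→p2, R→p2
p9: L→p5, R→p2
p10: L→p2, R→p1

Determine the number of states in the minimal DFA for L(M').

6

States {p8} cannot be reached from the start state, so discard them.
P0 = {p5,p6} | {p1,p2,p3,p4,p7,p9,p10}.
On input L, block {p5,p6} splits into {p5} and {p6}.
On input L, block {p1,p2,p3,p4,p7,p9,p10} splits into {p1,p3,p4,p10} and {p2,p7,p9}.
Split {p1,p3,p4,p10} by δ(·,R) → {p1,p4} and {p3,p10}.
Refine {p2,p7,p9} on symbol R: members go to different blocks, giving {p7,p9} and {p2}.
Stable partition: {p5} | {p1,p4} | {p6} | {p7,p9} | {p3,p10} | {p2} — 6 equivalence classes.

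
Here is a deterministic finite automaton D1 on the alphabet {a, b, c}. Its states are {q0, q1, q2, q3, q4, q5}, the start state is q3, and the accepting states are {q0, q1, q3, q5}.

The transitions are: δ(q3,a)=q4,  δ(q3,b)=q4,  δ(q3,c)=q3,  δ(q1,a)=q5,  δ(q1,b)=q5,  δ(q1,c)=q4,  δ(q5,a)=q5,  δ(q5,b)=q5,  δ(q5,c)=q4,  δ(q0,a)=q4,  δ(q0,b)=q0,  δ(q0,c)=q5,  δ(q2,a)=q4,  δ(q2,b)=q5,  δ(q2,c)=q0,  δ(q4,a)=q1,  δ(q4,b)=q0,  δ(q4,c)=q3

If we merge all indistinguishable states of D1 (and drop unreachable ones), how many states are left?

4

Reachable states from the start: {q0,q1,q3,q4,q5}. Unreachable: {q2} — drop them.
P0 = {q0,q1,q3,q5} | {q4}.
Refine {q0,q1,q3,q5} on symbol a: members go to different blocks, giving {q0,q3} and {q1,q5}.
On input b, block {q0,q3} splits into {q0} and {q3}.
Stable partition: {q0} | {q4} | {q1,q5} | {q3} — 4 equivalence classes.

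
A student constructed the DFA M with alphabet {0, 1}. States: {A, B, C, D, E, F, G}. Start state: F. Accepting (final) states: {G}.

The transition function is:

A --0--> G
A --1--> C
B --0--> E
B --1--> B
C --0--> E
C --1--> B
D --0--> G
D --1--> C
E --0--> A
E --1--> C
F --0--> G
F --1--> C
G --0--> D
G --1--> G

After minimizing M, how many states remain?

4

Every state is reachable, so we keep all 7.
P0 = {G} | {A,B,C,D,E,F}.
Refine {A,B,C,D,E,F} on symbol 0: members go to different blocks, giving {A,D,F} and {B,C,E}.
Refine {B,C,E} on symbol 0: members go to different blocks, giving {B,C} and {E}.
Stable partition: {G} | {A,D,F} | {B,C} | {E} — 4 equivalence classes.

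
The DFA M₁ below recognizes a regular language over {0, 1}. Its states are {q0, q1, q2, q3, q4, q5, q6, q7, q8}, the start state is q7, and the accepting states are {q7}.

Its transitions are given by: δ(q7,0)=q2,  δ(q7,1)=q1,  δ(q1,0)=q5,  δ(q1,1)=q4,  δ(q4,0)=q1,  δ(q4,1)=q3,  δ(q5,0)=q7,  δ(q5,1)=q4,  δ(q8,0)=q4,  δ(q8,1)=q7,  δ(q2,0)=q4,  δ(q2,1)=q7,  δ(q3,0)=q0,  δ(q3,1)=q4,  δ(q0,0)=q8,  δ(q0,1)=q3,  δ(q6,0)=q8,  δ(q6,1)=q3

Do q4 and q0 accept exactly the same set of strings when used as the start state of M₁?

First remove the unreachable states {q6}; 8 states remain.
Start with accepting vs non-accepting: {q7} | {q0,q1,q2,q3,q4,q5,q8}.
Split {q0,q1,q2,q3,q4,q5,q8} by δ(·,0) → {q0,q1,q2,q3,q4,q8} and {q5}.
Refine {q0,q1,q2,q3,q4,q8} on symbol 0: members go to different blocks, giving {q0,q2,q3,q4,q8} and {q1}.
Refine {q0,q2,q3,q4,q8} on symbol 0: members go to different blocks, giving {q0,q2,q3,q8} and {q4}.
On input 0, block {q0,q2,q3,q8} splits into {q0,q3} and {q2,q8}.
Split {q0,q3} by δ(·,0) → {q0} and {q3}.
No further refinement is possible. Final partition (7 blocks): {q7} | {q0} | {q5} | {q1} | {q4} | {q2,q8} | {q3}.
q4 and q0 end up in different blocks, so they are distinguishable. For instance, the string '01' is accepted from only q0.

No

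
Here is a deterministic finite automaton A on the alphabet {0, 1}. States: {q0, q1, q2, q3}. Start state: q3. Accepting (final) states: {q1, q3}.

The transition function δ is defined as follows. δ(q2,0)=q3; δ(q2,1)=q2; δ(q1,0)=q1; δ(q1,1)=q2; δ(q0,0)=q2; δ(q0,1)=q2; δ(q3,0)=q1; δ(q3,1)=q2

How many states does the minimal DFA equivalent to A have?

2

Reachable states from the start: {q1,q2,q3}. Unreachable: {q0} — drop them.
Start with accepting vs non-accepting: {q1,q3} | {q2}.
The partition is now stable with 2 blocks: {q1,q3} | {q2}.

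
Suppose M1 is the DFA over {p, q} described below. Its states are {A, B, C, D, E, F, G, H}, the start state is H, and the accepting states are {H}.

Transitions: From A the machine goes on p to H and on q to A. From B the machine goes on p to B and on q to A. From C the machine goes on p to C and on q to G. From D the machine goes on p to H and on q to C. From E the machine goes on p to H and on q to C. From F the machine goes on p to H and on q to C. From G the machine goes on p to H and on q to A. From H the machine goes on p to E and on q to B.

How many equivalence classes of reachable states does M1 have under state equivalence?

4

Reachable states from the start: {A,B,C,E,G,H}. Unreachable: {D,F} — drop them.
Initial partition by acceptance: {H} | {A,B,C,E,G}.
Refine {A,B,C,E,G} on symbol p: members go to different blocks, giving {A,E,G} and {B,C}.
On input q, block {A,E,G} splits into {A,G} and {E}.
No further refinement is possible. Final partition (4 blocks): {H} | {A,G} | {B,C} | {E}.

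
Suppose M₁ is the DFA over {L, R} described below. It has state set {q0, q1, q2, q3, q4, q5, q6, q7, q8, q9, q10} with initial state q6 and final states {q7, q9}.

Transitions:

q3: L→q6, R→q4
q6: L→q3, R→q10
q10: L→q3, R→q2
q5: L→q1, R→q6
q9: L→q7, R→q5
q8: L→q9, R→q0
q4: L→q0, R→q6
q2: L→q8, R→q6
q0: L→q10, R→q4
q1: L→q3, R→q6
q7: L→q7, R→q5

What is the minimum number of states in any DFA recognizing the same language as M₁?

Initial partition by acceptance: {q7,q9} | {q0,q1,q2,q3,q4,q5,q6,q8,q10}.
Refine {q0,q1,q2,q3,q4,q5,q6,q8,q10} on symbol L: members go to different blocks, giving {q0,q1,q2,q3,q4,q5,q6,q10} and {q8}.
Refine {q0,q1,q2,q3,q4,q5,q6,q10} on symbol L: members go to different blocks, giving {q0,q1,q3,q4,q5,q6,q10} and {q2}.
On input R, block {q0,q1,q3,q4,q5,q6,q10} splits into {q0,q1,q3,q4,q5,q6} and {q10}.
Split {q0,q1,q3,q4,q5,q6} by δ(·,L) → {q1,q3,q4,q5,q6} and {q0}.
Split {q1,q3,q4,q5,q6} by δ(·,L) → {q1,q3,q5,q6} and {q4}.
On input R, block {q1,q3,q5,q6} splits into {q1,q5} and {q3} and {q6}.
On input L, block {q1,q5} splits into {q1} and {q5}.
The partition is now stable with 10 blocks: {q7,q9} | {q1} | {q8} | {q2} | {q10} | {q0} | {q4} | {q3} | {q6} | {q5}.

10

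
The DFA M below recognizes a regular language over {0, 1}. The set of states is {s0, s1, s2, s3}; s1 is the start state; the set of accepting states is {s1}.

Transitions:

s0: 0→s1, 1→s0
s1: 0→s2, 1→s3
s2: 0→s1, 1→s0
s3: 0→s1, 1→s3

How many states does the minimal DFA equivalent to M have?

2

P0 = {s1} | {s0,s2,s3}.
Stable partition: {s1} | {s0,s2,s3} — 2 equivalence classes.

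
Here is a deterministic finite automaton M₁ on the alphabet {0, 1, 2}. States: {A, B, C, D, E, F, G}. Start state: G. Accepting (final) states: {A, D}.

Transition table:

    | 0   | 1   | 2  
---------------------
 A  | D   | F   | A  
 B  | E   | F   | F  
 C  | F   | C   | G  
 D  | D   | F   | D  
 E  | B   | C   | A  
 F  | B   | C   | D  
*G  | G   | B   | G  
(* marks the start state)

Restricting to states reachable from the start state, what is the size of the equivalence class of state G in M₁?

1

Every state is reachable, so we keep all 7.
Initial partition by acceptance: {A,D} | {B,C,E,F,G}.
Refine {B,C,E,F,G} on symbol 2: members go to different blocks, giving {B,C,G} and {E,F}.
On input 0, block {B,C,G} splits into {B,C} and {G}.
Split {B,C} by δ(·,1) → {B} and {C}.
No further refinement is possible. Final partition (5 blocks): {A,D} | {B} | {E,F} | {G} | {C}.
State G belongs to the block {G}, which has 1 states.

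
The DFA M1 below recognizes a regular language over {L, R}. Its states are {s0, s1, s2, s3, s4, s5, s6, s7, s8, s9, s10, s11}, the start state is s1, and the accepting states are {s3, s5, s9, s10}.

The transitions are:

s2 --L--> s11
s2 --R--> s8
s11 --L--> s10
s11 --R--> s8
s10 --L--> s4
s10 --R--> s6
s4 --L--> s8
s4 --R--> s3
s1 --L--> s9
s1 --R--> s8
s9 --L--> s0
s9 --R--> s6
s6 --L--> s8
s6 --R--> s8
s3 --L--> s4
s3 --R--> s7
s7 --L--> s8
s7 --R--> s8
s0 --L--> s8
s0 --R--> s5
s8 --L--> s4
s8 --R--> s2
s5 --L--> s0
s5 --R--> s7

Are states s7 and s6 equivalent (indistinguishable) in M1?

P0 = {s3,s5,s9,s10} | {s0,s1,s2,s4,s6,s7,s8,s11}.
On input L, block {s0,s1,s2,s4,s6,s7,s8,s11} splits into {s0,s2,s4,s6,s7,s8} and {s1,s11}.
Refine {s0,s2,s4,s6,s7,s8} on symbol L: members go to different blocks, giving {s0,s4,s6,s7,s8} and {s2}.
Split {s0,s4,s6,s7,s8} by δ(·,R) → {s0,s4} and {s6,s7} and {s8}.
The partition is now stable with 6 blocks: {s3,s5,s9,s10} | {s0,s4} | {s1,s11} | {s2} | {s6,s7} | {s8}.
s7 and s6 lie in the same block of the stable partition, so they are equivalent — no string distinguishes them.

Yes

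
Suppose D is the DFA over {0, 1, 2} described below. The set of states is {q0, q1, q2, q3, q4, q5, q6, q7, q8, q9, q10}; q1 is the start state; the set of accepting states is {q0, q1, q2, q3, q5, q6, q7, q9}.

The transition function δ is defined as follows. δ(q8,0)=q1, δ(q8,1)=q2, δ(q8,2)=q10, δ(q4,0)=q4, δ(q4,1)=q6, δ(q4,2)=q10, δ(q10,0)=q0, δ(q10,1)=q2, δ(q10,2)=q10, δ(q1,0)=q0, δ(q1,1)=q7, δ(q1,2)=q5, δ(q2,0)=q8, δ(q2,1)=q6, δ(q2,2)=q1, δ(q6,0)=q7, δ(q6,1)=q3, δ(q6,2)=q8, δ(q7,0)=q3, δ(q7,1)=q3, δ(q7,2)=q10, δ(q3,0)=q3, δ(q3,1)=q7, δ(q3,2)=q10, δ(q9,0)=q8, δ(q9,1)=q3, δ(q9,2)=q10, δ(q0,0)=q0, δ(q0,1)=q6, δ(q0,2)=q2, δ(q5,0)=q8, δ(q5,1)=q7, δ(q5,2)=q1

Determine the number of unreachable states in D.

2

BFS from q1 reaches {q0, q1, q2, q3, q5, q6, q7, q8, q10}; the 2 state(s) q4, q9 are never visited.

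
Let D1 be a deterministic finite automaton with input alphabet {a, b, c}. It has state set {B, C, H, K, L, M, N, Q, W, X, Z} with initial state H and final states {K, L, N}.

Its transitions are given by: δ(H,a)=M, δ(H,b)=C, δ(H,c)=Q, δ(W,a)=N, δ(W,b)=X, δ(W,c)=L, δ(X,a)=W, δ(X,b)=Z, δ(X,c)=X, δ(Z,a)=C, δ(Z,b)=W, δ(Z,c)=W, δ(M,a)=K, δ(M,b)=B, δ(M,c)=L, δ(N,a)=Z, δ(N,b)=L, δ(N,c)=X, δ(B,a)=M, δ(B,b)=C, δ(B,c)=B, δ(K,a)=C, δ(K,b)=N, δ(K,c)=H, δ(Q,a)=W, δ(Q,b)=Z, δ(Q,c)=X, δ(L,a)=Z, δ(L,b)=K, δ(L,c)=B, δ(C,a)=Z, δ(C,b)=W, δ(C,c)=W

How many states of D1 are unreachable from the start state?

0

A breadth-first search from the start state visits every state.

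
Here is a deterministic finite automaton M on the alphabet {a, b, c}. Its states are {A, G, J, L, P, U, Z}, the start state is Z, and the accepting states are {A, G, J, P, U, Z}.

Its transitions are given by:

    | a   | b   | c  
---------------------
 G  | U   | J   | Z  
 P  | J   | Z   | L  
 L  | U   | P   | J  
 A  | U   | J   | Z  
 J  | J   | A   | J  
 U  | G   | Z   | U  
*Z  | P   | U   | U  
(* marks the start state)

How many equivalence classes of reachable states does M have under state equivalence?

All states are reachable from the start state.
Initial partition by acceptance: {A,G,J,P,U,Z} | {L}.
Split {A,G,J,P,U,Z} by δ(·,c) → {A,G,J,U,Z} and {P}.
Refine {A,G,J,U,Z} on symbol a: members go to different blocks, giving {A,G,J,U} and {Z}.
Split {A,G,J,U} by δ(·,b) → {A,G,J} and {U}.
Refine {A,G,J} on symbol a: members go to different blocks, giving {A,G} and {J}.
Stable partition: {A,G} | {L} | {P} | {Z} | {U} | {J} — 6 equivalence classes.

6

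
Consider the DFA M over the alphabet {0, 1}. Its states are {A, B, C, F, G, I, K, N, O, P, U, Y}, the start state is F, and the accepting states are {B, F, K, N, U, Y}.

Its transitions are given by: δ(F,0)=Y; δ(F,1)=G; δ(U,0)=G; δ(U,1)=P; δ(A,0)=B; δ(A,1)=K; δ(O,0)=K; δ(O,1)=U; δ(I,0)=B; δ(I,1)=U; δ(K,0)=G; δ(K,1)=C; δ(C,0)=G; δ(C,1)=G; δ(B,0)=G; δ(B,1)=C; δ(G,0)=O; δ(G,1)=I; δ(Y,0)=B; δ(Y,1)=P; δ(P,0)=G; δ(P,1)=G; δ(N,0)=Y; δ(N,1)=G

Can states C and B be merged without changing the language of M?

No

Reachable states from the start: {B,C,F,G,I,K,O,P,U,Y}. Unreachable: {A,N} — drop them.
Initial partition by acceptance: {B,F,K,U,Y} | {C,G,I,O,P}.
On input 0, block {B,F,K,U,Y} splits into {B,K,U} and {F,Y}.
Refine {C,G,I,O,P} on symbol 0: members go to different blocks, giving {C,G,P} and {I,O}.
On input 0, block {C,G,P} splits into {C,P} and {G}.
Refine {F,Y} on symbol 0: members go to different blocks, giving {F} and {Y}.
Stable partition: {B,K,U} | {C,P} | {F} | {I,O} | {G} | {Y} — 6 equivalence classes.
C and B end up in different blocks, so they are distinguishable. For instance, the string 'ε' is accepted from only B.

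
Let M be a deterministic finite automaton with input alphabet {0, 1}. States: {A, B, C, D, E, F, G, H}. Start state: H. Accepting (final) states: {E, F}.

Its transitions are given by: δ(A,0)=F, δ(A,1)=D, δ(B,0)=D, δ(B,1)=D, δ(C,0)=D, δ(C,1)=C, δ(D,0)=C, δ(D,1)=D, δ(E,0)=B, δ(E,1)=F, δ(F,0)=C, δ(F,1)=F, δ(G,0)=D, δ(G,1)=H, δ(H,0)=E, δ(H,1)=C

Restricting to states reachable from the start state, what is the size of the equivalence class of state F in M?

Reachable states from the start: {B,C,D,E,F,H}. Unreachable: {A,G} — drop them.
P0 = {E,F} | {B,C,D,H}.
Refine {B,C,D,H} on symbol 0: members go to different blocks, giving {B,C,D} and {H}.
No further refinement is possible. Final partition (3 blocks): {E,F} | {B,C,D} | {H}.
The equivalence class containing F is {E,F}, of size 2.

2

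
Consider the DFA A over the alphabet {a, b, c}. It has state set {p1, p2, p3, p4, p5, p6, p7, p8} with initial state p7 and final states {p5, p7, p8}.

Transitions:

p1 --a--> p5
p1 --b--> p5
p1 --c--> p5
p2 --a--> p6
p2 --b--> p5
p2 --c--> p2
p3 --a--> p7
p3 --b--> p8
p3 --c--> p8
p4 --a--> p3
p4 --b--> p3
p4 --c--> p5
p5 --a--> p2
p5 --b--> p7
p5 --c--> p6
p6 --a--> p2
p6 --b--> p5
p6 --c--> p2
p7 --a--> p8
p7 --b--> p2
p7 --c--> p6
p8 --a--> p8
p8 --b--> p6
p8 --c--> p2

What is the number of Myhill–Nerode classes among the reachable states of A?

3

States {p1,p3,p4} cannot be reached from the start state, so discard them.
Initial partition by acceptance: {p5,p7,p8} | {p2,p6}.
Split {p5,p7,p8} by δ(·,a) → {p7,p8} and {p5}.
The partition is now stable with 3 blocks: {p7,p8} | {p2,p6} | {p5}.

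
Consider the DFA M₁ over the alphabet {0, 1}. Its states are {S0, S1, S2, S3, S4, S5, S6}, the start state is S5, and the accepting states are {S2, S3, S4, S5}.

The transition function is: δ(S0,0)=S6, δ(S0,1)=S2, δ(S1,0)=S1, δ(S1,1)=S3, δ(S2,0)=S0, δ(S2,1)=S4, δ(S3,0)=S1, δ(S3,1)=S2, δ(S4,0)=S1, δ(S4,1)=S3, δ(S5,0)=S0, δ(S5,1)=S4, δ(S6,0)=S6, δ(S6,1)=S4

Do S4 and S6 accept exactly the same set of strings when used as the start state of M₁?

All states are reachable from the start state.
Initial partition by acceptance: {S2,S3,S4,S5} | {S0,S1,S6}.
Stable partition: {S2,S3,S4,S5} | {S0,S1,S6} — 2 equivalence classes.
S4 and S6 end up in different blocks, so they are distinguishable. For instance, the string 'ε' is accepted from only S4.

No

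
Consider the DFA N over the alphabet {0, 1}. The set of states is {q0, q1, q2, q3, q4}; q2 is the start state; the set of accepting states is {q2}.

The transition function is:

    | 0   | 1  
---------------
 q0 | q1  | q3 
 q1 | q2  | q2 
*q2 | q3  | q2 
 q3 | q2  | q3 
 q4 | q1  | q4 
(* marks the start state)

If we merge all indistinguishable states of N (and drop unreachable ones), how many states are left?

Reachable states from the start: {q2,q3}. Unreachable: {q0,q1,q4} — drop them.
Start with accepting vs non-accepting: {q2} | {q3}.
No further refinement is possible. Final partition (2 blocks): {q2} | {q3}.

2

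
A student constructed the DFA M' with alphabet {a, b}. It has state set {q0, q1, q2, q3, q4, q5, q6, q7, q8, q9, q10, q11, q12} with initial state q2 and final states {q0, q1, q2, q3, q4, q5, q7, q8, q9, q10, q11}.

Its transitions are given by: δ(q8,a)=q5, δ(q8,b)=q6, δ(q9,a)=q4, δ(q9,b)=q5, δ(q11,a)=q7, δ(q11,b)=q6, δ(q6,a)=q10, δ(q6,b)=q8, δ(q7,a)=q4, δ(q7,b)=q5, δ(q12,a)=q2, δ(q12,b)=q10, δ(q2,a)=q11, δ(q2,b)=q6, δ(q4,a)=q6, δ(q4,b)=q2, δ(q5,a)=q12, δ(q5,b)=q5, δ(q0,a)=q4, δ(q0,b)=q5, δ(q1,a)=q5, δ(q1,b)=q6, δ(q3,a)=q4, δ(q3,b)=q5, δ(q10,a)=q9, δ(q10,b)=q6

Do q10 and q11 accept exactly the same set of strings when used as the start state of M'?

First remove the unreachable states {q0,q1,q3}; 10 states remain.
P0 = {q2,q4,q5,q7,q8,q9,q10,q11} | {q6,q12}.
Split {q2,q4,q5,q7,q8,q9,q10,q11} by δ(·,a) → {q2,q7,q8,q9,q10,q11} and {q4,q5}.
Split {q2,q7,q8,q9,q10,q11} by δ(·,a) → {q2,q10,q11} and {q7,q8,q9}.
Refine {q2,q10,q11} on symbol a: members go to different blocks, giving {q10,q11} and {q2}.
Split {q6,q12} by δ(·,a) → {q6} and {q12}.
Split {q4,q5} by δ(·,a) → {q4} and {q5}.
Split {q7,q8,q9} by δ(·,a) → {q7,q9} and {q8}.
Stable partition: {q10,q11} | {q6} | {q4} | {q7,q9} | {q2} | {q12} | {q5} | {q8} — 8 equivalence classes.
q10 and q11 lie in the same block of the stable partition, so they are equivalent — no string distinguishes them.

Yes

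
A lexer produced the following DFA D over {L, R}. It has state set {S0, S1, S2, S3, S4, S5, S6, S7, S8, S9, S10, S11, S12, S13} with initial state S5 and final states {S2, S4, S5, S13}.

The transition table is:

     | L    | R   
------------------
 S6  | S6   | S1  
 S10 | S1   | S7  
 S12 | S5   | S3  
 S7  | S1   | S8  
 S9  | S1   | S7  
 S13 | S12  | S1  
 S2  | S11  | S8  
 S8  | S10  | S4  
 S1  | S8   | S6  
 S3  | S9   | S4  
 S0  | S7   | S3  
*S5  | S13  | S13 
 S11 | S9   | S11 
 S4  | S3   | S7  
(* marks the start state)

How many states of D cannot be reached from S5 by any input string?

Starting at S5 and following transitions, the reachable set is {S1, S3, S4, S5, S6, S7, S8, S9, S10, S12, S13}. That leaves S0, S2, S11 unreachable — 3 in total.

3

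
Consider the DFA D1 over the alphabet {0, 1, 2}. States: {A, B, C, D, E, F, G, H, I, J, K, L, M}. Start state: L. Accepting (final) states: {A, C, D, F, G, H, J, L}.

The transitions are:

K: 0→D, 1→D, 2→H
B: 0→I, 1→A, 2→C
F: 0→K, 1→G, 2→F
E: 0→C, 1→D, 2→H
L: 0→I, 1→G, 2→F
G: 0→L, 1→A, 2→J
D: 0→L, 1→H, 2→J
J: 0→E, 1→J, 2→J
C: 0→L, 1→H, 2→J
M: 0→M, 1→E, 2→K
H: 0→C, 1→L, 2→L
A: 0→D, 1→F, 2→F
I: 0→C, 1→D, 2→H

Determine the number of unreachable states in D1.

2

No path from L leads to B, M; the other 11 states are all reachable.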